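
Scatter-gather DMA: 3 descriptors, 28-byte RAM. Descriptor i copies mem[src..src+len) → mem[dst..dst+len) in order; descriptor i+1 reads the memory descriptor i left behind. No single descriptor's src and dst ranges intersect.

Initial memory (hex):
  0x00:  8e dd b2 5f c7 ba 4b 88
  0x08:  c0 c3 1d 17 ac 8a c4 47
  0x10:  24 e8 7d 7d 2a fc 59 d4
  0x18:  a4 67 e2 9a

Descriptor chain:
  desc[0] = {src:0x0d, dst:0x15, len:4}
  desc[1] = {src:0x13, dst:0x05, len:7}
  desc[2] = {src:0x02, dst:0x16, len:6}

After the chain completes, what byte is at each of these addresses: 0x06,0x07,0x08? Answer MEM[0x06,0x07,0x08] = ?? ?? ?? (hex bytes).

MEM[0x06,0x07,0x08] = 2a 8a c4

#0 dst[0x15+4] := {0x8a,0xc4,0x47,0x24}
#1 dst[0x05+7] := {0x7d,0x2a,0x8a,0xc4,0x47,0x24,0x67}
#2 dst[0x16+6] := {0xb2,0x5f,0xc7,0x7d,0x2a,0x8a}
query mem[0x06]=0x2a, mem[0x07]=0x8a, mem[0x08]=0xc4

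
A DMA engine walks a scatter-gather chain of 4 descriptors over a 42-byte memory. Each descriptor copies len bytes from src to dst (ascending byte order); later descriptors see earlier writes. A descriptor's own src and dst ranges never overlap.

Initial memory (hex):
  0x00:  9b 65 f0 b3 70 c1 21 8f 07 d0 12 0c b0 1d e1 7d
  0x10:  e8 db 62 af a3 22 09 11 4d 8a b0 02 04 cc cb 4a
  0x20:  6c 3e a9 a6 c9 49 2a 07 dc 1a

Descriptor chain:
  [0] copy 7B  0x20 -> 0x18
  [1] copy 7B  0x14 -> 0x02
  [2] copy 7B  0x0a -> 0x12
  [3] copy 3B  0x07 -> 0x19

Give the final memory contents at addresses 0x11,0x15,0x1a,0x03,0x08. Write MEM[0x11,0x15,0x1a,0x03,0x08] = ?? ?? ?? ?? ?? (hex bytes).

MEM[0x11,0x15,0x1a,0x03,0x08] = db 1d a9 22 a9

D0: mem[0x18..0x1e] <- [6c 3e a9 a6 c9 49 2a]
D1: mem[0x02..0x08] <- [a3 22 09 11 6c 3e a9]
D2: mem[0x12..0x18] <- [12 0c b0 1d e1 7d e8]
D3: mem[0x19..0x1b] <- [3e a9 d0]
query mem[0x11]=0xdb, mem[0x15]=0x1d, mem[0x1a]=0xa9, mem[0x03]=0x22, mem[0x08]=0xa9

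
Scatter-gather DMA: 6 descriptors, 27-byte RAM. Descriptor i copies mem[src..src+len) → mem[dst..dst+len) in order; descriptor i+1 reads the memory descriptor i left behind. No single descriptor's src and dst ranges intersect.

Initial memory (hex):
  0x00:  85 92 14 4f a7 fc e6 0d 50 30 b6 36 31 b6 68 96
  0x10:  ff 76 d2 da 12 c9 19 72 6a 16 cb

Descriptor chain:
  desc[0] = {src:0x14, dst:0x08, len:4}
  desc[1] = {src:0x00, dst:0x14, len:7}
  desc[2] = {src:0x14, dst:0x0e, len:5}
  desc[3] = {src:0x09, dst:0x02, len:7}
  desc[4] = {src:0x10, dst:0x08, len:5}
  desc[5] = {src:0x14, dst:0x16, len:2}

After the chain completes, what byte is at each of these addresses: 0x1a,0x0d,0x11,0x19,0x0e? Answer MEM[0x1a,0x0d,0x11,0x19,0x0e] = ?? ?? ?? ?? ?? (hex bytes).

MEM[0x1a,0x0d,0x11,0x19,0x0e] = e6 b6 4f fc 85

  after D0: wrote 4B at 0x08 = 12c91972
  after D1: wrote 7B at 0x14 = 8592144fa7fce6
  after D2: wrote 5B at 0x0e = 8592144fa7
  after D3: wrote 7B at 0x02 = c9197231b68592
  after D4: wrote 5B at 0x08 = 144fa7da85
  after D5: wrote 2B at 0x16 = 8592
query mem[0x1a]=0xe6, mem[0x0d]=0xb6, mem[0x11]=0x4f, mem[0x19]=0xfc, mem[0x0e]=0x85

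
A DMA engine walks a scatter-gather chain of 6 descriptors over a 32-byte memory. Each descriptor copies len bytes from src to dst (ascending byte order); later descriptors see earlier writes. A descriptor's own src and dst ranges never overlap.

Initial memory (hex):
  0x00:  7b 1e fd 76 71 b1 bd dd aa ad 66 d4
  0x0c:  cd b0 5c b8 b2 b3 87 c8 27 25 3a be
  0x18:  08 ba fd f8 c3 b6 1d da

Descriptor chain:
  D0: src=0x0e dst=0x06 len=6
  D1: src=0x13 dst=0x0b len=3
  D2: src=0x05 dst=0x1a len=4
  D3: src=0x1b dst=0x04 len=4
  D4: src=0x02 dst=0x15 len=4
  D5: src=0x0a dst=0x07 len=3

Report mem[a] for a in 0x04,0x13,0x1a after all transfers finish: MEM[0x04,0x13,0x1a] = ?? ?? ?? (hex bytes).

MEM[0x04,0x13,0x1a] = 5c c8 b1

  after D0: wrote 6B at 0x06 = 5cb8b2b387c8
  after D1: wrote 3B at 0x0b = c82725
  after D2: wrote 4B at 0x1a = b15cb8b2
  after D3: wrote 4B at 0x04 = 5cb8b21d
  after D4: wrote 4B at 0x15 = fd765cb8
  after D5: wrote 3B at 0x07 = 87c827
query mem[0x04]=0x5c, mem[0x13]=0xc8, mem[0x1a]=0xb1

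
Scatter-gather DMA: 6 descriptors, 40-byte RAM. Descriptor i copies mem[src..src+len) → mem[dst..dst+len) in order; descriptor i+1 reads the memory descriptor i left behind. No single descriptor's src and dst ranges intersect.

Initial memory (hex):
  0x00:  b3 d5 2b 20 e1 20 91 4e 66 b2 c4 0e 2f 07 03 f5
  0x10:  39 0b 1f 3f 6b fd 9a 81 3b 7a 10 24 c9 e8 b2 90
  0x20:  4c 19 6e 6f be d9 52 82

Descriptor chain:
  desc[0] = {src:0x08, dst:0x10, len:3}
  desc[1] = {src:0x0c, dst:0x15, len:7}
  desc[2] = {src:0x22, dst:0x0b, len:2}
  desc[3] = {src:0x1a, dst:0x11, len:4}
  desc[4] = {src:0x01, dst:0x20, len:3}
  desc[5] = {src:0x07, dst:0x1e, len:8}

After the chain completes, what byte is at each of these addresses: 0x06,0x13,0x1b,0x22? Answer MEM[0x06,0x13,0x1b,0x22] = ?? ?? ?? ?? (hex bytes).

MEM[0x06,0x13,0x1b,0x22] = 91 c9 c4 6e

#0 dst[0x10+3] := {0x66,0xb2,0xc4}
#1 dst[0x15+7] := {0x2f,0x07,0x03,0xf5,0x66,0xb2,0xc4}
#2 dst[0x0b+2] := {0x6e,0x6f}
#3 dst[0x11+4] := {0xb2,0xc4,0xc9,0xe8}
#4 dst[0x20+3] := {0xd5,0x2b,0x20}
#5 dst[0x1e+8] := {0x4e,0x66,0xb2,0xc4,0x6e,0x6f,0x07,0x03}
query mem[0x06]=0x91, mem[0x13]=0xc9, mem[0x1b]=0xc4, mem[0x22]=0x6e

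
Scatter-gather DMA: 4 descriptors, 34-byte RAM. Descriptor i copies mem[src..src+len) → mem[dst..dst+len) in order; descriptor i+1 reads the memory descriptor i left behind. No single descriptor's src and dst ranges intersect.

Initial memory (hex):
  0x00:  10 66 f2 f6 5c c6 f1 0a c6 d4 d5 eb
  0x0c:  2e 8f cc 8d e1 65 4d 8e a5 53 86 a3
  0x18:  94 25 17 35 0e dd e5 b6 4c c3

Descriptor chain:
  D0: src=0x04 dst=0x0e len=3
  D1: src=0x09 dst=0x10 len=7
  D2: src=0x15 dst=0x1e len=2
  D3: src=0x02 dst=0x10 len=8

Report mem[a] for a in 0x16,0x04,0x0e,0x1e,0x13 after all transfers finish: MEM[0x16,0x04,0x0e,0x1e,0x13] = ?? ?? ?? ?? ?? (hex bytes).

MEM[0x16,0x04,0x0e,0x1e,0x13] = c6 5c 5c 5c c6

#0 dst[0x0e+3] := {0x5c,0xc6,0xf1}
#1 dst[0x10+7] := {0xd4,0xd5,0xeb,0x2e,0x8f,0x5c,0xc6}
#2 dst[0x1e+2] := {0x5c,0xc6}
#3 dst[0x10+8] := {0xf2,0xf6,0x5c,0xc6,0xf1,0x0a,0xc6,0xd4}
query mem[0x16]=0xc6, mem[0x04]=0x5c, mem[0x0e]=0x5c, mem[0x1e]=0x5c, mem[0x13]=0xc6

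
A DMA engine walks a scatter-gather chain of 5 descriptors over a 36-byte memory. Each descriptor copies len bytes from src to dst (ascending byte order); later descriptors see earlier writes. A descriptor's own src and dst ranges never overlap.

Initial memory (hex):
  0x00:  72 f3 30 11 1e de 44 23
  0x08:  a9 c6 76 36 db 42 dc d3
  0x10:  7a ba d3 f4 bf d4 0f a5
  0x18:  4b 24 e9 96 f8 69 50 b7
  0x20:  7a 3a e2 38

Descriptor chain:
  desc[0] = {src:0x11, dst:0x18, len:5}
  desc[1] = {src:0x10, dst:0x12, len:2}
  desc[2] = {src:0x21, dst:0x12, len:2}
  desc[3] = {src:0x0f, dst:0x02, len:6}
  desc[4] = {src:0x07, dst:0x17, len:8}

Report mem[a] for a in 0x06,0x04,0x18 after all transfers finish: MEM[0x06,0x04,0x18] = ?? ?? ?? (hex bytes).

MEM[0x06,0x04,0x18] = e2 ba a9

#0 dst[0x18+5] := {0xba,0xd3,0xf4,0xbf,0xd4}
#1 dst[0x12+2] := {0x7a,0xba}
#2 dst[0x12+2] := {0x3a,0xe2}
#3 dst[0x02+6] := {0xd3,0x7a,0xba,0x3a,0xe2,0xbf}
#4 dst[0x17+8] := {0xbf,0xa9,0xc6,0x76,0x36,0xdb,0x42,0xdc}
query mem[0x06]=0xe2, mem[0x04]=0xba, mem[0x18]=0xa9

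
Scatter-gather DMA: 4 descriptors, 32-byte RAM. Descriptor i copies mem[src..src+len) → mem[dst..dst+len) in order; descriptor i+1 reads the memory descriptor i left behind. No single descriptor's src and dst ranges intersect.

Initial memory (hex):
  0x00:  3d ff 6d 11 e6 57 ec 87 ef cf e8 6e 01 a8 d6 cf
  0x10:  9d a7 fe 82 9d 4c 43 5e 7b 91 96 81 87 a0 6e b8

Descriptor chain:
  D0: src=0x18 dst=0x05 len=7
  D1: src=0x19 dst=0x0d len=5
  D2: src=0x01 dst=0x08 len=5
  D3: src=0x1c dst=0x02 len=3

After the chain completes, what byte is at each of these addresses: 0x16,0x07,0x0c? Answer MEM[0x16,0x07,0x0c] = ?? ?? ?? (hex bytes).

[0] 0x18->0x05 len=7 : 7b 91 96 81 87 a0 6e
[1] 0x19->0x0d len=5 : 91 96 81 87 a0
[2] 0x01->0x08 len=5 : ff 6d 11 e6 7b
[3] 0x1c->0x02 len=3 : 87 a0 6e
query mem[0x16]=0x43, mem[0x07]=0x96, mem[0x0c]=0x7b

MEM[0x16,0x07,0x0c] = 43 96 7b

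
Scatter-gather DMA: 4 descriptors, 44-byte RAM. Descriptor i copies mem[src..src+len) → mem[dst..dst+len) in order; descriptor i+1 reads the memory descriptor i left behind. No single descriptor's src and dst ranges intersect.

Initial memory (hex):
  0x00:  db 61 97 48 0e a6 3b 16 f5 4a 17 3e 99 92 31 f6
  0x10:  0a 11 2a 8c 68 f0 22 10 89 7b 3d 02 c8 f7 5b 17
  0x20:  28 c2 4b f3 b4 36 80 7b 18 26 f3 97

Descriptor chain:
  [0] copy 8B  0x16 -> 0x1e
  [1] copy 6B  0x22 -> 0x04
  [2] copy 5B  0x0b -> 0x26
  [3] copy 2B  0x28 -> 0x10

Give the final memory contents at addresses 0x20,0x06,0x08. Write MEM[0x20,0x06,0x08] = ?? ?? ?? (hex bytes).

#0 dst[0x1e+8] := {0x22,0x10,0x89,0x7b,0x3d,0x02,0xc8,0xf7}
#1 dst[0x04+6] := {0x3d,0x02,0xc8,0xf7,0x80,0x7b}
#2 dst[0x26+5] := {0x3e,0x99,0x92,0x31,0xf6}
#3 dst[0x10+2] := {0x92,0x31}
query mem[0x20]=0x89, mem[0x06]=0xc8, mem[0x08]=0x80

MEM[0x20,0x06,0x08] = 89 c8 80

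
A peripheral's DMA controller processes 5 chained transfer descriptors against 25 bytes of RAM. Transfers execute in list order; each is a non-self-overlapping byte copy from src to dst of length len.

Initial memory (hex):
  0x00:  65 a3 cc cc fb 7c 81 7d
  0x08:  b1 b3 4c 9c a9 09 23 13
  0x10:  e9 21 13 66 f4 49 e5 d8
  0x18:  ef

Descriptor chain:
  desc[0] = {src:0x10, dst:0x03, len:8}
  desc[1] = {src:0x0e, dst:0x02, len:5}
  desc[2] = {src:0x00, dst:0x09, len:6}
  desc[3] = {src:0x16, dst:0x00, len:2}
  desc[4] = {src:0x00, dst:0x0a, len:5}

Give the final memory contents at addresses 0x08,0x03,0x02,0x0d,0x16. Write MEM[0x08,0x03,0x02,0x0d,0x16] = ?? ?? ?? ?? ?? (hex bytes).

#0 dst[0x03+8] := {0xe9,0x21,0x13,0x66,0xf4,0x49,0xe5,0xd8}
#1 dst[0x02+5] := {0x23,0x13,0xe9,0x21,0x13}
#2 dst[0x09+6] := {0x65,0xa3,0x23,0x13,0xe9,0x21}
#3 dst[0x00+2] := {0xe5,0xd8}
#4 dst[0x0a+5] := {0xe5,0xd8,0x23,0x13,0xe9}
query mem[0x08]=0x49, mem[0x03]=0x13, mem[0x02]=0x23, mem[0x0d]=0x13, mem[0x16]=0xe5

MEM[0x08,0x03,0x02,0x0d,0x16] = 49 13 23 13 e5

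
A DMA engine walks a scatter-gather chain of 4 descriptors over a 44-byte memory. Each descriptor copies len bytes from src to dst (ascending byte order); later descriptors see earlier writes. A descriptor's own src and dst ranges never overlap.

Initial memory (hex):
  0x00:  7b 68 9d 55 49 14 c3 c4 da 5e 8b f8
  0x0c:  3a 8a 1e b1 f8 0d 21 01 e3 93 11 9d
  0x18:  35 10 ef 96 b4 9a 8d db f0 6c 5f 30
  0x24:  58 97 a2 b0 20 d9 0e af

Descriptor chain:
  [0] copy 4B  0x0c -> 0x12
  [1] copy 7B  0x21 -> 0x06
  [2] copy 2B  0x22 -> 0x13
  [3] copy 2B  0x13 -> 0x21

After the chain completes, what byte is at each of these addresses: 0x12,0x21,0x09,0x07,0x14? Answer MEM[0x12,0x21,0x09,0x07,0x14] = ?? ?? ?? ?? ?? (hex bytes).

MEM[0x12,0x21,0x09,0x07,0x14] = 3a 5f 58 5f 30

[0] 0x0c->0x12 len=4 : 3a 8a 1e b1
[1] 0x21->0x06 len=7 : 6c 5f 30 58 97 a2 b0
[2] 0x22->0x13 len=2 : 5f 30
[3] 0x13->0x21 len=2 : 5f 30
query mem[0x12]=0x3a, mem[0x21]=0x5f, mem[0x09]=0x58, mem[0x07]=0x5f, mem[0x14]=0x30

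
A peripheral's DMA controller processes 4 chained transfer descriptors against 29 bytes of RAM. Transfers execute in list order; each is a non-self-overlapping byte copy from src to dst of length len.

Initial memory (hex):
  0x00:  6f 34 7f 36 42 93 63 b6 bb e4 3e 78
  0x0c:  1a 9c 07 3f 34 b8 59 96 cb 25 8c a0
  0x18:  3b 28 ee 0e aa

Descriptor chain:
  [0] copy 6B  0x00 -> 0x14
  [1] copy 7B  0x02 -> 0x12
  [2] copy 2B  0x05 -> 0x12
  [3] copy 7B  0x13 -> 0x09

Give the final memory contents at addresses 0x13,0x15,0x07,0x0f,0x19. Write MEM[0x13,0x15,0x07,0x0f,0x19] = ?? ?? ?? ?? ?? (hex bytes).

MEM[0x13,0x15,0x07,0x0f,0x19] = 63 93 b6 93 93

D0: mem[0x14..0x19] <- [6f 34 7f 36 42 93]
D1: mem[0x12..0x18] <- [7f 36 42 93 63 b6 bb]
D2: mem[0x12..0x13] <- [93 63]
D3: mem[0x09..0x0f] <- [63 42 93 63 b6 bb 93]
query mem[0x13]=0x63, mem[0x15]=0x93, mem[0x07]=0xb6, mem[0x0f]=0x93, mem[0x19]=0x93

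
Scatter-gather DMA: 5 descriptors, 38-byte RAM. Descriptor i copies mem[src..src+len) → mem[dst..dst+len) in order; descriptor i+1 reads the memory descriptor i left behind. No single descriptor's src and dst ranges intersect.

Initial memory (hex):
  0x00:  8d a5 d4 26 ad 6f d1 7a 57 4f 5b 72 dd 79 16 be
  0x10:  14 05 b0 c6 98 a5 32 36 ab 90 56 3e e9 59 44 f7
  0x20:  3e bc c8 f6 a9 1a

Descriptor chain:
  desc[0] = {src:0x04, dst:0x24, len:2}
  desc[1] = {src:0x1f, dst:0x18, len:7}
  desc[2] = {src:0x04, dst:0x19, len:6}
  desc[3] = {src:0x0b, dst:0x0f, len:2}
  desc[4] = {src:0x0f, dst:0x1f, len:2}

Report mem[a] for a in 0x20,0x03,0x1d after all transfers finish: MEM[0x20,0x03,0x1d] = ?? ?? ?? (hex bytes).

MEM[0x20,0x03,0x1d] = dd 26 57

#0 dst[0x24+2] := {0xad,0x6f}
#1 dst[0x18+7] := {0xf7,0x3e,0xbc,0xc8,0xf6,0xad,0x6f}
#2 dst[0x19+6] := {0xad,0x6f,0xd1,0x7a,0x57,0x4f}
#3 dst[0x0f+2] := {0x72,0xdd}
#4 dst[0x1f+2] := {0x72,0xdd}
query mem[0x20]=0xdd, mem[0x03]=0x26, mem[0x1d]=0x57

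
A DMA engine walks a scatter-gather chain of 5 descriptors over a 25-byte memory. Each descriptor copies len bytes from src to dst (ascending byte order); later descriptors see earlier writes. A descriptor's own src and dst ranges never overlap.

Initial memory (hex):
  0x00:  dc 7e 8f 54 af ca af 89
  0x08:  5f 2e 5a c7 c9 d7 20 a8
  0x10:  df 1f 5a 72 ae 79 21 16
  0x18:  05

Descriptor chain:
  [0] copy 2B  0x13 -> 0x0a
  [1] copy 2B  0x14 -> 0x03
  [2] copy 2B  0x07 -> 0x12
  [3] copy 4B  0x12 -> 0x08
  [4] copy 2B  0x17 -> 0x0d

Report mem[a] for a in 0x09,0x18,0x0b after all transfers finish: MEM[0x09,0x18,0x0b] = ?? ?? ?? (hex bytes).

  after D0: wrote 2B at 0x0a = 72ae
  after D1: wrote 2B at 0x03 = ae79
  after D2: wrote 2B at 0x12 = 895f
  after D3: wrote 4B at 0x08 = 895fae79
  after D4: wrote 2B at 0x0d = 1605
query mem[0x09]=0x5f, mem[0x18]=0x05, mem[0x0b]=0x79

MEM[0x09,0x18,0x0b] = 5f 05 79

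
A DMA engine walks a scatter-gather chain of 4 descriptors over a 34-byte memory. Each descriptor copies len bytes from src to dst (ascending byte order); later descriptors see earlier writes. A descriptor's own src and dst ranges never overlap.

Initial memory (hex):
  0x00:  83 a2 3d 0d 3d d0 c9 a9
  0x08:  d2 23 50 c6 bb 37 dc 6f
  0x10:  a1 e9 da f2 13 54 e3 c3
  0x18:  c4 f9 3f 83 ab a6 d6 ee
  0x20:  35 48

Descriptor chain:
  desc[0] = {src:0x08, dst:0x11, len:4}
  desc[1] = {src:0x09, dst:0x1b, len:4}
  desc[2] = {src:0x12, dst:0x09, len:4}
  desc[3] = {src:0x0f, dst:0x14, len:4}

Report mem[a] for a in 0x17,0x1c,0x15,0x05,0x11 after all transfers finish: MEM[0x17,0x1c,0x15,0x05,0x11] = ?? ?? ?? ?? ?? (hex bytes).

#0 dst[0x11+4] := {0xd2,0x23,0x50,0xc6}
#1 dst[0x1b+4] := {0x23,0x50,0xc6,0xbb}
#2 dst[0x09+4] := {0x23,0x50,0xc6,0x54}
#3 dst[0x14+4] := {0x6f,0xa1,0xd2,0x23}
query mem[0x17]=0x23, mem[0x1c]=0x50, mem[0x15]=0xa1, mem[0x05]=0xd0, mem[0x11]=0xd2

MEM[0x17,0x1c,0x15,0x05,0x11] = 23 50 a1 d0 d2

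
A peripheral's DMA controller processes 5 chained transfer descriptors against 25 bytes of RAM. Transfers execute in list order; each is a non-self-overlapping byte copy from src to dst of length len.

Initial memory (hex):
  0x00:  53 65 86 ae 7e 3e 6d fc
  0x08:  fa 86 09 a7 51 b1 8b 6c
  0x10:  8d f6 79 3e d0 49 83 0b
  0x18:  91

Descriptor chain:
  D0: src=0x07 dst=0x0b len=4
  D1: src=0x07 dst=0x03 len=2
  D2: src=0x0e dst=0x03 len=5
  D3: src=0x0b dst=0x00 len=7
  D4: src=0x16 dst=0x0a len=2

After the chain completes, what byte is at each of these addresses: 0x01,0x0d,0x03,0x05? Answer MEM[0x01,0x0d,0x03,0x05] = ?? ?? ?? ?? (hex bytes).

MEM[0x01,0x0d,0x03,0x05] = fa 86 09 8d

#0 dst[0x0b+4] := {0xfc,0xfa,0x86,0x09}
#1 dst[0x03+2] := {0xfc,0xfa}
#2 dst[0x03+5] := {0x09,0x6c,0x8d,0xf6,0x79}
#3 dst[0x00+7] := {0xfc,0xfa,0x86,0x09,0x6c,0x8d,0xf6}
#4 dst[0x0a+2] := {0x83,0x0b}
query mem[0x01]=0xfa, mem[0x0d]=0x86, mem[0x03]=0x09, mem[0x05]=0x8d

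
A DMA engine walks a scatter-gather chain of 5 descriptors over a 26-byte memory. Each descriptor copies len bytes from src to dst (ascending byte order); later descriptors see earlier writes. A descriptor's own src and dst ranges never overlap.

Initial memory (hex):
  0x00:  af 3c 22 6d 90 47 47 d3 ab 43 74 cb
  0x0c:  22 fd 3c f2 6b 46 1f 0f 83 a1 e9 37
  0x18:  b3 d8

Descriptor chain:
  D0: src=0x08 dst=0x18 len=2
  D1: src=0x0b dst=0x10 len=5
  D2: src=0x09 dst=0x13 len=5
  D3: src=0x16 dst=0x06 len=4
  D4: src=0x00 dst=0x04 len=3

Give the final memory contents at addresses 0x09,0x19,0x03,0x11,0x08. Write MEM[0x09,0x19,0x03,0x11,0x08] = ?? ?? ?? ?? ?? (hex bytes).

MEM[0x09,0x19,0x03,0x11,0x08] = 43 43 6d 22 ab

#0 dst[0x18+2] := {0xab,0x43}
#1 dst[0x10+5] := {0xcb,0x22,0xfd,0x3c,0xf2}
#2 dst[0x13+5] := {0x43,0x74,0xcb,0x22,0xfd}
#3 dst[0x06+4] := {0x22,0xfd,0xab,0x43}
#4 dst[0x04+3] := {0xaf,0x3c,0x22}
query mem[0x09]=0x43, mem[0x19]=0x43, mem[0x03]=0x6d, mem[0x11]=0x22, mem[0x08]=0xab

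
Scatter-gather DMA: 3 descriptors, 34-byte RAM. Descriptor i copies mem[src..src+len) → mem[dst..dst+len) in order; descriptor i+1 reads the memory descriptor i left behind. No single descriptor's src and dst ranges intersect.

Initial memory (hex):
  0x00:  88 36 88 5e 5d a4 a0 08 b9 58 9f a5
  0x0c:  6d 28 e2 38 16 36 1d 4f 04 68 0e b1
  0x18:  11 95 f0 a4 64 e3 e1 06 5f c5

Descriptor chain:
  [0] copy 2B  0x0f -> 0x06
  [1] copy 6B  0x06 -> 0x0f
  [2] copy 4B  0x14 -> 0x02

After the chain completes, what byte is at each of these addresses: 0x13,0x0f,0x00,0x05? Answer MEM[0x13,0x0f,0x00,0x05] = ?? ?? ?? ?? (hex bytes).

MEM[0x13,0x0f,0x00,0x05] = 9f 38 88 b1

D0: mem[0x06..0x07] <- [38 16]
D1: mem[0x0f..0x14] <- [38 16 b9 58 9f a5]
D2: mem[0x02..0x05] <- [a5 68 0e b1]
query mem[0x13]=0x9f, mem[0x0f]=0x38, mem[0x00]=0x88, mem[0x05]=0xb1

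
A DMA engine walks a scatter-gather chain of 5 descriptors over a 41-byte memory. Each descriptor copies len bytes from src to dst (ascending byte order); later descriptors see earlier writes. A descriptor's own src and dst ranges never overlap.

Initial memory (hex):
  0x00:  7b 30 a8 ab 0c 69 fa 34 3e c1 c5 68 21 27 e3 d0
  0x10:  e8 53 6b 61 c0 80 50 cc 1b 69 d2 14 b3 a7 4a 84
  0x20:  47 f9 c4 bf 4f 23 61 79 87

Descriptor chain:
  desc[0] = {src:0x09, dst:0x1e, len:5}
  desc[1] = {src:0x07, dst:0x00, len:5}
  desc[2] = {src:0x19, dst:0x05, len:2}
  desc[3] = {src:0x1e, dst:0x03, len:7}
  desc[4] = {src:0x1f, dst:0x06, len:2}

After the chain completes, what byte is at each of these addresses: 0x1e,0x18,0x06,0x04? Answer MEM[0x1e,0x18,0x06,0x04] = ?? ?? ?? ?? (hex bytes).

MEM[0x1e,0x18,0x06,0x04] = c1 1b c5 c5

D0: mem[0x1e..0x22] <- [c1 c5 68 21 27]
D1: mem[0x00..0x04] <- [34 3e c1 c5 68]
D2: mem[0x05..0x06] <- [69 d2]
D3: mem[0x03..0x09] <- [c1 c5 68 21 27 bf 4f]
D4: mem[0x06..0x07] <- [c5 68]
query mem[0x1e]=0xc1, mem[0x18]=0x1b, mem[0x06]=0xc5, mem[0x04]=0xc5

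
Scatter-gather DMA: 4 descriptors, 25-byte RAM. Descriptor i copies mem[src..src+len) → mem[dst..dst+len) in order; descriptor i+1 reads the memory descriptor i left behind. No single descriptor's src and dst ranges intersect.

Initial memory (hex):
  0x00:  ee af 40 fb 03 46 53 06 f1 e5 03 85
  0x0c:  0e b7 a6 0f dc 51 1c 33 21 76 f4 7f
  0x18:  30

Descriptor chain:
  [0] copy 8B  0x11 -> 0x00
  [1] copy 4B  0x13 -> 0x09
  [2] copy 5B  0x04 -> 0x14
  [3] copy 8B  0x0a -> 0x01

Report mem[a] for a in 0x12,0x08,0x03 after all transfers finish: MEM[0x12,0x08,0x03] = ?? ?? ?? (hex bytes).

MEM[0x12,0x08,0x03] = 1c 51 f4

#0 dst[0x00+8] := {0x51,0x1c,0x33,0x21,0x76,0xf4,0x7f,0x30}
#1 dst[0x09+4] := {0x33,0x21,0x76,0xf4}
#2 dst[0x14+5] := {0x76,0xf4,0x7f,0x30,0xf1}
#3 dst[0x01+8] := {0x21,0x76,0xf4,0xb7,0xa6,0x0f,0xdc,0x51}
query mem[0x12]=0x1c, mem[0x08]=0x51, mem[0x03]=0xf4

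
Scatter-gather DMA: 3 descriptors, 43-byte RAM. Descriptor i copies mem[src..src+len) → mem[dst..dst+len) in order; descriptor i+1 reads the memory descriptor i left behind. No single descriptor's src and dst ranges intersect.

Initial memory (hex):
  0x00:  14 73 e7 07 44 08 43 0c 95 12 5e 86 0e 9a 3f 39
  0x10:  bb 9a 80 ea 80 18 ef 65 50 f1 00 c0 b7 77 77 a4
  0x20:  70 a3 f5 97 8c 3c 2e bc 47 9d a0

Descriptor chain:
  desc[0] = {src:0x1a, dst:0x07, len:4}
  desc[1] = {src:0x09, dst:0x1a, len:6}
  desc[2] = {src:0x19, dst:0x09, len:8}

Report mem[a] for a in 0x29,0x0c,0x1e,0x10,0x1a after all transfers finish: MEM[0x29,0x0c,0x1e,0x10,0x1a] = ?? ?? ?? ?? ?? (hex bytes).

#0 dst[0x07+4] := {0x00,0xc0,0xb7,0x77}
#1 dst[0x1a+6] := {0xb7,0x77,0x86,0x0e,0x9a,0x3f}
#2 dst[0x09+8] := {0xf1,0xb7,0x77,0x86,0x0e,0x9a,0x3f,0x70}
query mem[0x29]=0x9d, mem[0x0c]=0x86, mem[0x1e]=0x9a, mem[0x10]=0x70, mem[0x1a]=0xb7

MEM[0x29,0x0c,0x1e,0x10,0x1a] = 9d 86 9a 70 b7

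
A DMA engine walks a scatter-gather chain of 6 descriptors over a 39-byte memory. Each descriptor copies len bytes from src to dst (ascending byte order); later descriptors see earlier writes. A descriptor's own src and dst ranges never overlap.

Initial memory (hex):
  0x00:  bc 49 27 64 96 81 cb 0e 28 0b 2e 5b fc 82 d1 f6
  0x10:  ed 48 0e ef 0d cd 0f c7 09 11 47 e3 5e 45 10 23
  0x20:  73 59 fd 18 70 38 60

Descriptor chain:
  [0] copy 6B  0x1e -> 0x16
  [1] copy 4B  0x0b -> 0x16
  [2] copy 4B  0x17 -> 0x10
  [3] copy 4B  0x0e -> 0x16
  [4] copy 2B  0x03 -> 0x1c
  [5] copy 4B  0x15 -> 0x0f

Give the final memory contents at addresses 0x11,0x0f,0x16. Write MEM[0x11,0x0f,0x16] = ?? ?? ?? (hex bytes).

#0 dst[0x16+6] := {0x10,0x23,0x73,0x59,0xfd,0x18}
#1 dst[0x16+4] := {0x5b,0xfc,0x82,0xd1}
#2 dst[0x10+4] := {0xfc,0x82,0xd1,0xfd}
#3 dst[0x16+4] := {0xd1,0xf6,0xfc,0x82}
#4 dst[0x1c+2] := {0x64,0x96}
#5 dst[0x0f+4] := {0xcd,0xd1,0xf6,0xfc}
query mem[0x11]=0xf6, mem[0x0f]=0xcd, mem[0x16]=0xd1

MEM[0x11,0x0f,0x16] = f6 cd d1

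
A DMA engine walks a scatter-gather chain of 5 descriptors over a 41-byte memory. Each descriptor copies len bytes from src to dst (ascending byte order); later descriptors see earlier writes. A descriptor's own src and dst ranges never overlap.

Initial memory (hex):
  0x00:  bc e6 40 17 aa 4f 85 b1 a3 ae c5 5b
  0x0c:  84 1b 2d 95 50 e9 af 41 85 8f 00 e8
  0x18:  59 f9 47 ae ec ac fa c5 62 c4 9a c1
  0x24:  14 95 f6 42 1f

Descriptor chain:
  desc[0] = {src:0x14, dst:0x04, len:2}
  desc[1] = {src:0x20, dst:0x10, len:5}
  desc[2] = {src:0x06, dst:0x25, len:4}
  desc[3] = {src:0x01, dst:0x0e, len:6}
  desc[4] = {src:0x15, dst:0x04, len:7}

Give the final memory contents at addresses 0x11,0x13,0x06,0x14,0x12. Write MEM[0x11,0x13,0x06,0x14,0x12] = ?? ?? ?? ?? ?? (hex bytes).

MEM[0x11,0x13,0x06,0x14,0x12] = 85 85 e8 14 8f

D0: mem[0x04..0x05] <- [85 8f]
D1: mem[0x10..0x14] <- [62 c4 9a c1 14]
D2: mem[0x25..0x28] <- [85 b1 a3 ae]
D3: mem[0x0e..0x13] <- [e6 40 17 85 8f 85]
D4: mem[0x04..0x0a] <- [8f 00 e8 59 f9 47 ae]
query mem[0x11]=0x85, mem[0x13]=0x85, mem[0x06]=0xe8, mem[0x14]=0x14, mem[0x12]=0x8f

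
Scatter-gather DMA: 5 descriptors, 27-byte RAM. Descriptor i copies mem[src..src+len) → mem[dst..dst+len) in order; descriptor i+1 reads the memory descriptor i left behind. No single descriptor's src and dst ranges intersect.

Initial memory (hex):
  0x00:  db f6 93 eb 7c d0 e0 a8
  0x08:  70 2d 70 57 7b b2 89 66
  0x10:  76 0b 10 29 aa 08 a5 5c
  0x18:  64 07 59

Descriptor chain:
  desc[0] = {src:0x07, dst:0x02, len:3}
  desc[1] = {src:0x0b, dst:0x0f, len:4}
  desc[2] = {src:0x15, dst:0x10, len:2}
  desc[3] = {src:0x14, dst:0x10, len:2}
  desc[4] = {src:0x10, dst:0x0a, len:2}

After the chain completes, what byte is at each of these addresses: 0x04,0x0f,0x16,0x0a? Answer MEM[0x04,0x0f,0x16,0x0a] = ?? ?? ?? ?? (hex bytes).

  after D0: wrote 3B at 0x02 = a8702d
  after D1: wrote 4B at 0x0f = 577bb289
  after D2: wrote 2B at 0x10 = 08a5
  after D3: wrote 2B at 0x10 = aa08
  after D4: wrote 2B at 0x0a = aa08
query mem[0x04]=0x2d, mem[0x0f]=0x57, mem[0x16]=0xa5, mem[0x0a]=0xaa

MEM[0x04,0x0f,0x16,0x0a] = 2d 57 a5 aa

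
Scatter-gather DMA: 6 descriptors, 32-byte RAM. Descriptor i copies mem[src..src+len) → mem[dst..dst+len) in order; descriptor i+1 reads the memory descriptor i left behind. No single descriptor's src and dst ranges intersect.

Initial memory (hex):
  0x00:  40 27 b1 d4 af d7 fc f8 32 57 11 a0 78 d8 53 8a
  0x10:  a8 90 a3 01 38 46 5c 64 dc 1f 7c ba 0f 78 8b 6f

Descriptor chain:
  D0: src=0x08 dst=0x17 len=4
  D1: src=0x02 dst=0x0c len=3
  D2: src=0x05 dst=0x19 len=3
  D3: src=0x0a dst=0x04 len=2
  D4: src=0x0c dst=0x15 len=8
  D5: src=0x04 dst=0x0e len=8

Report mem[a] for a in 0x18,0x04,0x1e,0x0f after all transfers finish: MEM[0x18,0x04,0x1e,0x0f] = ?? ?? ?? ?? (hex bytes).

MEM[0x18,0x04,0x1e,0x0f] = 8a 11 8b a0

#0 dst[0x17+4] := {0x32,0x57,0x11,0xa0}
#1 dst[0x0c+3] := {0xb1,0xd4,0xaf}
#2 dst[0x19+3] := {0xd7,0xfc,0xf8}
#3 dst[0x04+2] := {0x11,0xa0}
#4 dst[0x15+8] := {0xb1,0xd4,0xaf,0x8a,0xa8,0x90,0xa3,0x01}
#5 dst[0x0e+8] := {0x11,0xa0,0xfc,0xf8,0x32,0x57,0x11,0xa0}
query mem[0x18]=0x8a, mem[0x04]=0x11, mem[0x1e]=0x8b, mem[0x0f]=0xa0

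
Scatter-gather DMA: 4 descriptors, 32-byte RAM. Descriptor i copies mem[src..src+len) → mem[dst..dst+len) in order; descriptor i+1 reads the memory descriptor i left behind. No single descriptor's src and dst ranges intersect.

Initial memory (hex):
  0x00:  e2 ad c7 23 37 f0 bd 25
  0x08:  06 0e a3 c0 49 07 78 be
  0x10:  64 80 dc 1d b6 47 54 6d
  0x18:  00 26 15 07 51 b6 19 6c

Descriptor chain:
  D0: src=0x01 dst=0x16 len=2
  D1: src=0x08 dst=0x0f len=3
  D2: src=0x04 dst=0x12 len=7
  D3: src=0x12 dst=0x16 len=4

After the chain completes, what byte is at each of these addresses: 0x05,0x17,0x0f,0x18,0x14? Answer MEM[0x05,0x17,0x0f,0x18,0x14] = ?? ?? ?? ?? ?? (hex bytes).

D0: mem[0x16..0x17] <- [ad c7]
D1: mem[0x0f..0x11] <- [06 0e a3]
D2: mem[0x12..0x18] <- [37 f0 bd 25 06 0e a3]
D3: mem[0x16..0x19] <- [37 f0 bd 25]
query mem[0x05]=0xf0, mem[0x17]=0xf0, mem[0x0f]=0x06, mem[0x18]=0xbd, mem[0x14]=0xbd

MEM[0x05,0x17,0x0f,0x18,0x14] = f0 f0 06 bd bd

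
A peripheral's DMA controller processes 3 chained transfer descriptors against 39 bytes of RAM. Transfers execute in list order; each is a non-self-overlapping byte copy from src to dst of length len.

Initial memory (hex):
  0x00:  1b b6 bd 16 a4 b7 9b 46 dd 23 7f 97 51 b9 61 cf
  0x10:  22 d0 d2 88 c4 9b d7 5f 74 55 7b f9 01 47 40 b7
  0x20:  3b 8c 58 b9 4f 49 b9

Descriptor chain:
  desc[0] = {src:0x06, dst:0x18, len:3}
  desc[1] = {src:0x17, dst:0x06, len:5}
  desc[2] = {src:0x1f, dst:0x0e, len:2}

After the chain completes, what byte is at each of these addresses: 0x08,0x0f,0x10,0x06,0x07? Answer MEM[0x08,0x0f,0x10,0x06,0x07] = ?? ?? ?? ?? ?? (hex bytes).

MEM[0x08,0x0f,0x10,0x06,0x07] = 46 3b 22 5f 9b

D0: mem[0x18..0x1a] <- [9b 46 dd]
D1: mem[0x06..0x0a] <- [5f 9b 46 dd f9]
D2: mem[0x0e..0x0f] <- [b7 3b]
query mem[0x08]=0x46, mem[0x0f]=0x3b, mem[0x10]=0x22, mem[0x06]=0x5f, mem[0x07]=0x9b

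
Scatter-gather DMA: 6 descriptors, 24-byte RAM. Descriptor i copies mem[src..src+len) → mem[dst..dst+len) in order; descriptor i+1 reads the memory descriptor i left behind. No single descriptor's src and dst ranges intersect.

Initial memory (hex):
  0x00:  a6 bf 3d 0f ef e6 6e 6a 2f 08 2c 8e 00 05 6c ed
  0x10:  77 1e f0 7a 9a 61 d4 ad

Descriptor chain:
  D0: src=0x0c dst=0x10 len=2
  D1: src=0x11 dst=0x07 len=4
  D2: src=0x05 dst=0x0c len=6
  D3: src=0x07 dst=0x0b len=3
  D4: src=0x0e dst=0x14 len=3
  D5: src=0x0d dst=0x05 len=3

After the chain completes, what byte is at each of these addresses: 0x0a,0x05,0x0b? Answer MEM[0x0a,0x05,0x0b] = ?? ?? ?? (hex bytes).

D0: mem[0x10..0x11] <- [00 05]
D1: mem[0x07..0x0a] <- [05 f0 7a 9a]
D2: mem[0x0c..0x11] <- [e6 6e 05 f0 7a 9a]
D3: mem[0x0b..0x0d] <- [05 f0 7a]
D4: mem[0x14..0x16] <- [05 f0 7a]
D5: mem[0x05..0x07] <- [7a 05 f0]
query mem[0x0a]=0x9a, mem[0x05]=0x7a, mem[0x0b]=0x05

MEM[0x0a,0x05,0x0b] = 9a 7a 05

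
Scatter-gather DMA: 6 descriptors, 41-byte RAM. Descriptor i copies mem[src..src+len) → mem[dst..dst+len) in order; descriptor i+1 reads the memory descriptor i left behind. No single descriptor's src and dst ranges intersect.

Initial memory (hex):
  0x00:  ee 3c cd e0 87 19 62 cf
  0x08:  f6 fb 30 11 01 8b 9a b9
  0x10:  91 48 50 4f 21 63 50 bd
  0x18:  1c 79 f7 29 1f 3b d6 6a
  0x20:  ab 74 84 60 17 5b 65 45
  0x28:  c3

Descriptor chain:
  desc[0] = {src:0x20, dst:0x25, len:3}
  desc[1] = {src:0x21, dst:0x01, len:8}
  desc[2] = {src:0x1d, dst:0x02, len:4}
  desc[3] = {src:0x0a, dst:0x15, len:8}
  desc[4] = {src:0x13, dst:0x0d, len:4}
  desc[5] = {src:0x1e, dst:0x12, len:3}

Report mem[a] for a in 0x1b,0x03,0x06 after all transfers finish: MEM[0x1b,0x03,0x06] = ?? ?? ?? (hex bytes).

[0] 0x20->0x25 len=3 : ab 74 84
[1] 0x21->0x01 len=8 : 74 84 60 17 ab 74 84 c3
[2] 0x1d->0x02 len=4 : 3b d6 6a ab
[3] 0x0a->0x15 len=8 : 30 11 01 8b 9a b9 91 48
[4] 0x13->0x0d len=4 : 4f 21 30 11
[5] 0x1e->0x12 len=3 : d6 6a ab
query mem[0x1b]=0x91, mem[0x03]=0xd6, mem[0x06]=0x74

MEM[0x1b,0x03,0x06] = 91 d6 74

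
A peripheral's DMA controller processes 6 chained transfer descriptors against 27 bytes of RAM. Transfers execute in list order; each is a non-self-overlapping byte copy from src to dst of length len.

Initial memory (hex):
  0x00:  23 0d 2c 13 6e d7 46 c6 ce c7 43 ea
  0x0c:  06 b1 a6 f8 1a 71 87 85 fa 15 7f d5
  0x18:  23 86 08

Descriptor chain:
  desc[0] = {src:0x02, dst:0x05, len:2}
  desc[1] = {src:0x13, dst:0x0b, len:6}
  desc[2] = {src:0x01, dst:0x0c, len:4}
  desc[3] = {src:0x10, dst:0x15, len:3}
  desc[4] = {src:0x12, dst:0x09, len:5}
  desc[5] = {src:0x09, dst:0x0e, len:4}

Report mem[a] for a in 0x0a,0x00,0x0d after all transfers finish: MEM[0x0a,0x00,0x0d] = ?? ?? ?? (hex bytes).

MEM[0x0a,0x00,0x0d] = 85 23 71

  after D0: wrote 2B at 0x05 = 2c13
  after D1: wrote 6B at 0x0b = 85fa157fd523
  after D2: wrote 4B at 0x0c = 0d2c136e
  after D3: wrote 3B at 0x15 = 237187
  after D4: wrote 5B at 0x09 = 8785fa2371
  after D5: wrote 4B at 0x0e = 8785fa23
query mem[0x0a]=0x85, mem[0x00]=0x23, mem[0x0d]=0x71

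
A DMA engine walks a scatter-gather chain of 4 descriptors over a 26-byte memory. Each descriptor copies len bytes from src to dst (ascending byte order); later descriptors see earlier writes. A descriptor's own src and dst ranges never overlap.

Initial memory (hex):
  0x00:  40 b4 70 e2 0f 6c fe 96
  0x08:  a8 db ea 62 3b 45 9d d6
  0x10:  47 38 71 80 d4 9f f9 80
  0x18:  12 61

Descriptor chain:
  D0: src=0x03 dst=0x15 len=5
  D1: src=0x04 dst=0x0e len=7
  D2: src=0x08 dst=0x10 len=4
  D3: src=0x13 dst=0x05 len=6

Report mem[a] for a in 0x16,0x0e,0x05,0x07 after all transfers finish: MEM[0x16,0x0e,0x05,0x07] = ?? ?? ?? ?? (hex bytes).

MEM[0x16,0x0e,0x05,0x07] = 0f 0f 62 e2

D0: mem[0x15..0x19] <- [e2 0f 6c fe 96]
D1: mem[0x0e..0x14] <- [0f 6c fe 96 a8 db ea]
D2: mem[0x10..0x13] <- [a8 db ea 62]
D3: mem[0x05..0x0a] <- [62 ea e2 0f 6c fe]
query mem[0x16]=0x0f, mem[0x0e]=0x0f, mem[0x05]=0x62, mem[0x07]=0xe2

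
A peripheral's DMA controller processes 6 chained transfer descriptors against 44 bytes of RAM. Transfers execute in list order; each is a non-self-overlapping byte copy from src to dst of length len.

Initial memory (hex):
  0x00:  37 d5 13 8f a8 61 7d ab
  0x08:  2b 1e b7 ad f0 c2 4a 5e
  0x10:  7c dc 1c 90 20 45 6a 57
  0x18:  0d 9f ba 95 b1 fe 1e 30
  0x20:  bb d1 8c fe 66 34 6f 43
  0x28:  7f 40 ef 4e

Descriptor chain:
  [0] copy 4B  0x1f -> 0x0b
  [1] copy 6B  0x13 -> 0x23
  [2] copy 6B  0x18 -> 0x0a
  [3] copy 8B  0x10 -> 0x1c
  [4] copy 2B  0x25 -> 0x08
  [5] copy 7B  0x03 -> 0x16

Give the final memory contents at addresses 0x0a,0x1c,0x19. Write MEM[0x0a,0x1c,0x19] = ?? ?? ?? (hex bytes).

  after D0: wrote 4B at 0x0b = 30bbd18c
  after D1: wrote 6B at 0x23 = 9020456a570d
  after D2: wrote 6B at 0x0a = 0d9fba95b1fe
  after D3: wrote 8B at 0x1c = 7cdc1c9020456a57
  after D4: wrote 2B at 0x08 = 456a
  after D5: wrote 7B at 0x16 = 8fa8617dab456a
query mem[0x0a]=0x0d, mem[0x1c]=0x6a, mem[0x19]=0x7d

MEM[0x0a,0x1c,0x19] = 0d 6a 7d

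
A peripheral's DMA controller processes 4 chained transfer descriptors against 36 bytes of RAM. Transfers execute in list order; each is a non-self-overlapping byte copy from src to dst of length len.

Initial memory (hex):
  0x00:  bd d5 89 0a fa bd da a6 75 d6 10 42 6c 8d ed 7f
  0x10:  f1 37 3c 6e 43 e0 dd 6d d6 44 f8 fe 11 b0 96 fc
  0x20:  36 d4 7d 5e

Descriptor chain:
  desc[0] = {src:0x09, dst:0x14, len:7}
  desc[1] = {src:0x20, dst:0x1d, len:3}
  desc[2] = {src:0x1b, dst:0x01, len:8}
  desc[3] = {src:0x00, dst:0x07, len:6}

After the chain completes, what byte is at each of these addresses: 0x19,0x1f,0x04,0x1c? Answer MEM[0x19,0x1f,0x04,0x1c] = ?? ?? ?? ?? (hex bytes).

MEM[0x19,0x1f,0x04,0x1c] = ed 7d d4 11

[0] 0x09->0x14 len=7 : d6 10 42 6c 8d ed 7f
[1] 0x20->0x1d len=3 : 36 d4 7d
[2] 0x1b->0x01 len=8 : fe 11 36 d4 7d 36 d4 7d
[3] 0x00->0x07 len=6 : bd fe 11 36 d4 7d
query mem[0x19]=0xed, mem[0x1f]=0x7d, mem[0x04]=0xd4, mem[0x1c]=0x11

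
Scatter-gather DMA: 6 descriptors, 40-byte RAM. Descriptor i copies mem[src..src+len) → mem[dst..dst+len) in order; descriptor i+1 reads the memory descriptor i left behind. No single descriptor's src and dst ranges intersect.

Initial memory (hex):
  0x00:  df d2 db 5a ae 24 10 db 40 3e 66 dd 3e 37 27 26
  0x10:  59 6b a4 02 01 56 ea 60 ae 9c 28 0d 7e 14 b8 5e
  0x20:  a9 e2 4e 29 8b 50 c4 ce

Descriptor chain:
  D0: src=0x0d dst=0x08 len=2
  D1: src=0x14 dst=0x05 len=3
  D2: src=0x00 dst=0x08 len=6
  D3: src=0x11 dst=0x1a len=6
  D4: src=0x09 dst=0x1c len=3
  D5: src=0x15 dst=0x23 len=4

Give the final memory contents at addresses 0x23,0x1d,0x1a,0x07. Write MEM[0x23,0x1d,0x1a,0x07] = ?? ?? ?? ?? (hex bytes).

[0] 0x0d->0x08 len=2 : 37 27
[1] 0x14->0x05 len=3 : 01 56 ea
[2] 0x00->0x08 len=6 : df d2 db 5a ae 01
[3] 0x11->0x1a len=6 : 6b a4 02 01 56 ea
[4] 0x09->0x1c len=3 : d2 db 5a
[5] 0x15->0x23 len=4 : 56 ea 60 ae
query mem[0x23]=0x56, mem[0x1d]=0xdb, mem[0x1a]=0x6b, mem[0x07]=0xea

MEM[0x23,0x1d,0x1a,0x07] = 56 db 6b ea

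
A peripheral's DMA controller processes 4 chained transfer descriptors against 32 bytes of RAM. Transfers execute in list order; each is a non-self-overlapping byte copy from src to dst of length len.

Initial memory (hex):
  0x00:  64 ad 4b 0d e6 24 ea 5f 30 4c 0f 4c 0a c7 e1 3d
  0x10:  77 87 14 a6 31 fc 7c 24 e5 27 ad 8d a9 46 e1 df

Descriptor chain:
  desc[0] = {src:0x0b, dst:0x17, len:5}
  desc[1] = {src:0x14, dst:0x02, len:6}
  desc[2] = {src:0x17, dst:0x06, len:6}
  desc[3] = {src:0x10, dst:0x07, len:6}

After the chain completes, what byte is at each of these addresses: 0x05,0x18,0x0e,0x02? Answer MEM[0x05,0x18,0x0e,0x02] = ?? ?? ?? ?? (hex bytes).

MEM[0x05,0x18,0x0e,0x02] = 4c 0a e1 31

D0: mem[0x17..0x1b] <- [4c 0a c7 e1 3d]
D1: mem[0x02..0x07] <- [31 fc 7c 4c 0a c7]
D2: mem[0x06..0x0b] <- [4c 0a c7 e1 3d a9]
D3: mem[0x07..0x0c] <- [77 87 14 a6 31 fc]
query mem[0x05]=0x4c, mem[0x18]=0x0a, mem[0x0e]=0xe1, mem[0x02]=0x31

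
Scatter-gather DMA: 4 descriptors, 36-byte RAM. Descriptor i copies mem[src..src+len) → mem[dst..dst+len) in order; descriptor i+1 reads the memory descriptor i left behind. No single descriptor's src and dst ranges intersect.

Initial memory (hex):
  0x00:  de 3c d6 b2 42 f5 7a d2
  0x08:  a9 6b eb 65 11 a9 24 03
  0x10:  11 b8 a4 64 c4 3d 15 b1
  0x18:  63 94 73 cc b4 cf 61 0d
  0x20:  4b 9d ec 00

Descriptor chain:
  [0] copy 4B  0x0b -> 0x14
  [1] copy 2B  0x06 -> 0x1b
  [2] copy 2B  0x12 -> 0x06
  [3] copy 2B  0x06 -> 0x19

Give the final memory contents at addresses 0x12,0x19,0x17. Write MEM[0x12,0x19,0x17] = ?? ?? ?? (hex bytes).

MEM[0x12,0x19,0x17] = a4 a4 24

[0] 0x0b->0x14 len=4 : 65 11 a9 24
[1] 0x06->0x1b len=2 : 7a d2
[2] 0x12->0x06 len=2 : a4 64
[3] 0x06->0x19 len=2 : a4 64
query mem[0x12]=0xa4, mem[0x19]=0xa4, mem[0x17]=0x24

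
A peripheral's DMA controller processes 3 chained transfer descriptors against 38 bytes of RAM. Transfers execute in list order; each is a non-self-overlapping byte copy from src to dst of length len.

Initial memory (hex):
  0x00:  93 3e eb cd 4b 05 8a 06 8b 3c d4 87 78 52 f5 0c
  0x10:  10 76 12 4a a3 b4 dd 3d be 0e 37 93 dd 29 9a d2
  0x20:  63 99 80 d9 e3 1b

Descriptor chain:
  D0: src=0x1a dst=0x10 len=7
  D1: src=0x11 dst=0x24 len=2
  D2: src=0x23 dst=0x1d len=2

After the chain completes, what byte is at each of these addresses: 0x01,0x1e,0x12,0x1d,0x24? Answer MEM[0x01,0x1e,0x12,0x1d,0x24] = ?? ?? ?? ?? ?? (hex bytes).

  after D0: wrote 7B at 0x10 = 3793dd299ad263
  after D1: wrote 2B at 0x24 = 93dd
  after D2: wrote 2B at 0x1d = d993
query mem[0x01]=0x3e, mem[0x1e]=0x93, mem[0x12]=0xdd, mem[0x1d]=0xd9, mem[0x24]=0x93

MEM[0x01,0x1e,0x12,0x1d,0x24] = 3e 93 dd d9 93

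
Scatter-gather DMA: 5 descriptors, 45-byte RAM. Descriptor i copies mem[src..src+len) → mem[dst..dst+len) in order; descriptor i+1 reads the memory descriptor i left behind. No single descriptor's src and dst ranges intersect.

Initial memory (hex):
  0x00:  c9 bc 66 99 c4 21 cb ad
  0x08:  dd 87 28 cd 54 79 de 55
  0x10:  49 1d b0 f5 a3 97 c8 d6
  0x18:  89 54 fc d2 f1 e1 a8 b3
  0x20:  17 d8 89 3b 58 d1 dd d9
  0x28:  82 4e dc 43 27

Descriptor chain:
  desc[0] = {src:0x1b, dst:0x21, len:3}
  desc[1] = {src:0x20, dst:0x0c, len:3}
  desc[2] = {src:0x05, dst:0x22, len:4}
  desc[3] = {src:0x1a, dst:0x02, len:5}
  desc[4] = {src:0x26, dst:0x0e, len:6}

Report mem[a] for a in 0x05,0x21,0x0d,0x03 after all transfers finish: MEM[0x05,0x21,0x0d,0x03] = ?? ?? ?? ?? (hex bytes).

MEM[0x05,0x21,0x0d,0x03] = e1 d2 d2 d2

  after D0: wrote 3B at 0x21 = d2f1e1
  after D1: wrote 3B at 0x0c = 17d2f1
  after D2: wrote 4B at 0x22 = 21cbaddd
  after D3: wrote 5B at 0x02 = fcd2f1e1a8
  after D4: wrote 6B at 0x0e = ddd9824edc43
query mem[0x05]=0xe1, mem[0x21]=0xd2, mem[0x0d]=0xd2, mem[0x03]=0xd2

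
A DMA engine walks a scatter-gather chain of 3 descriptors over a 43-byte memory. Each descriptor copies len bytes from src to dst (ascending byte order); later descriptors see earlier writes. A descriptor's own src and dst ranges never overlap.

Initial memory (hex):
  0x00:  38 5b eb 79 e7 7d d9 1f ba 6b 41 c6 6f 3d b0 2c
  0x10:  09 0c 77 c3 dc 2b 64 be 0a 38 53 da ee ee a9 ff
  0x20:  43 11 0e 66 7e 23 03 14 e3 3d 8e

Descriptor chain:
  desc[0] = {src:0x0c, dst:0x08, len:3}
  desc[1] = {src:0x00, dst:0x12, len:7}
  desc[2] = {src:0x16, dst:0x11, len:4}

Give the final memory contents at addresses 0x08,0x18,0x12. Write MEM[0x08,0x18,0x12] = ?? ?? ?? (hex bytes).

MEM[0x08,0x18,0x12] = 6f d9 7d

  after D0: wrote 3B at 0x08 = 6f3db0
  after D1: wrote 7B at 0x12 = 385beb79e77dd9
  after D2: wrote 4B at 0x11 = e77dd938
query mem[0x08]=0x6f, mem[0x18]=0xd9, mem[0x12]=0x7d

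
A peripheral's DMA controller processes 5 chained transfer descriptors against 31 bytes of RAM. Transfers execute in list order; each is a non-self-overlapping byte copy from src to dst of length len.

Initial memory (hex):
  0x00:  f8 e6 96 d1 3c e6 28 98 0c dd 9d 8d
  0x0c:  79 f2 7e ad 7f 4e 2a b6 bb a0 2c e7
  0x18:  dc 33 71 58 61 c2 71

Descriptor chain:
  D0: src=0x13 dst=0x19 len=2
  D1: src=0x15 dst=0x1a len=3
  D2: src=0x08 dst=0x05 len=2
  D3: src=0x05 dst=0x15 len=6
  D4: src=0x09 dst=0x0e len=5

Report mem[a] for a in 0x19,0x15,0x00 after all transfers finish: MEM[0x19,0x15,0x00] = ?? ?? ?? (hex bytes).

#0 dst[0x19+2] := {0xb6,0xbb}
#1 dst[0x1a+3] := {0xa0,0x2c,0xe7}
#2 dst[0x05+2] := {0x0c,0xdd}
#3 dst[0x15+6] := {0x0c,0xdd,0x98,0x0c,0xdd,0x9d}
#4 dst[0x0e+5] := {0xdd,0x9d,0x8d,0x79,0xf2}
query mem[0x19]=0xdd, mem[0x15]=0x0c, mem[0x00]=0xf8

MEM[0x19,0x15,0x00] = dd 0c f8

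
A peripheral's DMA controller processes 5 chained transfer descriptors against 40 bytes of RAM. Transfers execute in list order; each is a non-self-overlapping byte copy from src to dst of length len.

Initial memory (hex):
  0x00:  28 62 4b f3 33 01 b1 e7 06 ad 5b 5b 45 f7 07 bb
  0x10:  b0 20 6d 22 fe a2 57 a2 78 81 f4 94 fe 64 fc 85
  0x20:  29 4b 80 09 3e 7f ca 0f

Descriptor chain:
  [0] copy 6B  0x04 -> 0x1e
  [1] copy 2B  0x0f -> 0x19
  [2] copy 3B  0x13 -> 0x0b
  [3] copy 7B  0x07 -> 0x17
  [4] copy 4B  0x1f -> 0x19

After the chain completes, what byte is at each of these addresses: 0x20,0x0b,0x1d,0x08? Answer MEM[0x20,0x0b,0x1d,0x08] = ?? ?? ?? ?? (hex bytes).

MEM[0x20,0x0b,0x1d,0x08] = b1 22 a2 06

#0 dst[0x1e+6] := {0x33,0x01,0xb1,0xe7,0x06,0xad}
#1 dst[0x19+2] := {0xbb,0xb0}
#2 dst[0x0b+3] := {0x22,0xfe,0xa2}
#3 dst[0x17+7] := {0xe7,0x06,0xad,0x5b,0x22,0xfe,0xa2}
#4 dst[0x19+4] := {0x01,0xb1,0xe7,0x06}
query mem[0x20]=0xb1, mem[0x0b]=0x22, mem[0x1d]=0xa2, mem[0x08]=0x06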